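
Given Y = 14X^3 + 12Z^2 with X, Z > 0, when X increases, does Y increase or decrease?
Y increases

Taking the partial derivative:
∂Y/∂X = 42X^2

∂Y/∂X = 42X^2 > 0 (assuming positive values)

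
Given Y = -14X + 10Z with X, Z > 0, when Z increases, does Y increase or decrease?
Y increases

Taking the partial derivative:
∂Y/∂Z = 10

∂Y/∂Z = 10 > 0 (assuming positive values)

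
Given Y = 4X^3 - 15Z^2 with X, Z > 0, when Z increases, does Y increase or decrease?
Y decreases

Taking the partial derivative:
∂Y/∂Z = -30Z

∂Y/∂Z = -30Z < 0 (assuming positive values)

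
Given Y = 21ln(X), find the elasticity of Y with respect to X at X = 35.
Elasticity = 1/ln(35) ≈ 0.2813

Elasticity = (dY/dX) · (X/Y)

dY/dX = 21/X
At X = 35: dY/dX = 3/5, Y = 21·ln(35)

Elasticity = (3/5) · (35 / (21·ln(35))) = 1/ln(35) ≈ 0.2813

Interpretation: for a small percentage change in X, the percentage change in Y is approximately 0.28 times as large.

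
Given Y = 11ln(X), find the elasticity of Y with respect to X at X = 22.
Elasticity = 1/ln(22) ≈ 0.3235

Elasticity = (dY/dX) · (X/Y)

dY/dX = 11/X
At X = 22: dY/dX = 1/2, Y = 11·ln(22)

Elasticity = (1/2) · (22 / (11·ln(22))) = 1/ln(22) ≈ 0.3235

Interpretation: for a small percentage change in X, the percentage change in Y is approximately 0.32 times as large.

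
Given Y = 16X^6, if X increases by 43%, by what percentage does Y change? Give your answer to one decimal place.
755.1%

For Y = 16X^6:
If X → X(1 + 0.43)
Then Y → Y · (1 + 0.43)^6
     ≈ Y · 8.5510

Percentage change = ((1 + 0.43)^6 − 1) × 100% ≈ 755.1%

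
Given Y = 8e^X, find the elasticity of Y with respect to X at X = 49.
Elasticity = 49

Elasticity = (dY/dX) · (X/Y)

dY/dX = 8·e^X
At X = 49: dY/dX = 8·e^49, Y = 8·e^49

Elasticity = (8·e^49) · (49 / (8·e^49)) = 49

Interpretation: for a small percentage change in X, the percentage change in Y is approximately 49.00 times as large.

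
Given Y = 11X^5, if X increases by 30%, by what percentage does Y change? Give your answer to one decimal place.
271.3%

For Y = 11X^5:
If X → X(1 + 0.3)
Then Y → Y · (1 + 0.3)^5
     ≈ Y · 3.7129

Percentage change = ((1 + 0.3)^5 − 1) × 100% ≈ 271.3%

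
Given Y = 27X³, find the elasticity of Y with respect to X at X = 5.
Elasticity = 3

Elasticity = (dY/dX) · (X/Y)

dY/dX = 81·X²
At X = 5: dY/dX = 2025, Y = 3375

Elasticity = 2025 · (5 / 3375) = 3

Interpretation: for a small percentage change in X, the percentage change in Y is approximately 3.00 times as large.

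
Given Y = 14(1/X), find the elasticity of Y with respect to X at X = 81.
Elasticity = -1

Elasticity = (dY/dX) · (X/Y)

dY/dX = -14/X²
At X = 81: dY/dX = -14/6561, Y = 14/81

Elasticity = (-14/6561) · (81 / (14/81)) = -1

Interpretation: for a small percentage change in X, the percentage change in Y is approximately -1.00 times as large.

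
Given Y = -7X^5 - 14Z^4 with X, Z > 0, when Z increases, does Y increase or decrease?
Y decreases

Taking the partial derivative:
∂Y/∂Z = -56Z^3

∂Y/∂Z = -56Z^3 < 0 (assuming positive values)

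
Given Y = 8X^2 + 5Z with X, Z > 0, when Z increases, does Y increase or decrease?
Y increases

Taking the partial derivative:
∂Y/∂Z = 5

∂Y/∂Z = 5 > 0 (assuming positive values)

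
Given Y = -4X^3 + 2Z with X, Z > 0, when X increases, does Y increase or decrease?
Y decreases

Taking the partial derivative:
∂Y/∂X = -12X^2

∂Y/∂X = -12X^2 < 0 (assuming positive values)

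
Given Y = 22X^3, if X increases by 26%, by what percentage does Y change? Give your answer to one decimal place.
100.0%

For Y = 22X^3:
If X → X(1 + 0.26)
Then Y → Y · (1 + 0.26)^3
     ≈ Y · 2.0004

Percentage change = ((1 + 0.26)^3 − 1) × 100% ≈ 100.0%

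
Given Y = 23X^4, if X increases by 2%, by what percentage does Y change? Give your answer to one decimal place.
8.2%

For Y = 23X^4:
If X → X(1 + 0.02)
Then Y → Y · (1 + 0.02)^4
     ≈ Y · 1.0824

Percentage change = ((1 + 0.02)^4 − 1) × 100% ≈ 8.2%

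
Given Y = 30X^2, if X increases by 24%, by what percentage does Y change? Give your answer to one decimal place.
53.8%

For Y = 30X^2:
If X → X(1 + 0.24)
Then Y → Y · (1 + 0.24)^2
     = Y · 1.5376

Percentage change = ((1 + 0.24)^2 − 1) × 100% ≈ 53.8%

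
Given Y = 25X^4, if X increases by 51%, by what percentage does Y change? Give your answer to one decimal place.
419.9%

For Y = 25X^4:
If X → X(1 + 0.51)
Then Y → Y · (1 + 0.51)^4
     ≈ Y · 5.1989

Percentage change = ((1 + 0.51)^4 − 1) × 100% ≈ 419.9%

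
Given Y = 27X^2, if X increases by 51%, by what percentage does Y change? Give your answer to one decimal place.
128.0%

For Y = 27X^2:
If X → X(1 + 0.51)
Then Y → Y · (1 + 0.51)^2
     = Y · 2.2801

Percentage change = ((1 + 0.51)^2 − 1) × 100% ≈ 128.0%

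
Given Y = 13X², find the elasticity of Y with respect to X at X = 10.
Elasticity = 2

Elasticity = (dY/dX) · (X/Y)

dY/dX = 26·X
At X = 10: dY/dX = 260, Y = 1300

Elasticity = 260 · (10 / 1300) = 2

Interpretation: for a small percentage change in X, the percentage change in Y is approximately 2.00 times as large.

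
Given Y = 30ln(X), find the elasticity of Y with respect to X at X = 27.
Elasticity = 1/ln(27) ≈ 0.3034

Elasticity = (dY/dX) · (X/Y)

dY/dX = 30/X
At X = 27: dY/dX = 10/9, Y = 30·ln(27)

Elasticity = (10/9) · (27 / (30·ln(27))) = 1/ln(27) ≈ 0.3034

Interpretation: for a small percentage change in X, the percentage change in Y is approximately 0.30 times as large.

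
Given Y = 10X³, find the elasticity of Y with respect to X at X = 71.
Elasticity = 3

Elasticity = (dY/dX) · (X/Y)

dY/dX = 30·X²
At X = 71: dY/dX = 151230, Y = 3579110

Elasticity = 151230 · (71 / 3579110) = 3

Interpretation: for a small percentage change in X, the percentage change in Y is approximately 3.00 times as large.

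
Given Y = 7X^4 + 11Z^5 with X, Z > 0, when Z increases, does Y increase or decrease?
Y increases

Taking the partial derivative:
∂Y/∂Z = 55Z^4

∂Y/∂Z = 55Z^4 > 0 (assuming positive values)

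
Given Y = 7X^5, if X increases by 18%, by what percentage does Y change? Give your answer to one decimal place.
128.8%

For Y = 7X^5:
If X → X(1 + 0.18)
Then Y → Y · (1 + 0.18)^5
     ≈ Y · 2.2878

Percentage change = ((1 + 0.18)^5 − 1) × 100% ≈ 128.8%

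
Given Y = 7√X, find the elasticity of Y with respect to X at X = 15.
Elasticity = 1/2

Elasticity = (dY/dX) · (X/Y)

dY/dX = 7/(2·√X)
At X = 15: dY/dX = 7·√15/30, Y = 7·√15

Elasticity = (7·√15/30) · (15 / (7·√15)) = 1/2

Interpretation: for a small percentage change in X, the percentage change in Y is approximately 0.50 times as large.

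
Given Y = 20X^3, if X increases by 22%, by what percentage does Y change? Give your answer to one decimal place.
81.6%

For Y = 20X^3:
If X → X(1 + 0.22)
Then Y → Y · (1 + 0.22)^3
     ≈ Y · 1.8158

Percentage change = ((1 + 0.22)^3 − 1) × 100% ≈ 81.6%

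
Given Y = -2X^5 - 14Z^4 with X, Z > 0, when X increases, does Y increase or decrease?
Y decreases

Taking the partial derivative:
∂Y/∂X = -10X^4

∂Y/∂X = -10X^4 < 0 (assuming positive values)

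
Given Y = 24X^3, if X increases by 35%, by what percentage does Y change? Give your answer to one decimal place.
146.0%

For Y = 24X^3:
If X → X(1 + 0.35)
Then Y → Y · (1 + 0.35)^3
     ≈ Y · 2.4604

Percentage change = ((1 + 0.35)^3 − 1) × 100% ≈ 146.0%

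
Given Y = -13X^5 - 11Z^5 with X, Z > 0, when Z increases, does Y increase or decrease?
Y decreases

Taking the partial derivative:
∂Y/∂Z = -55Z^4

∂Y/∂Z = -55Z^4 < 0 (assuming positive values)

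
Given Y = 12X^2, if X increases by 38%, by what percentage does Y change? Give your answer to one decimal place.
90.4%

For Y = 12X^2:
If X → X(1 + 0.38)
Then Y → Y · (1 + 0.38)^2
     = Y · 1.9044

Percentage change = ((1 + 0.38)^2 − 1) × 100% ≈ 90.4%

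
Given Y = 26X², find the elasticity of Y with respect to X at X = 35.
Elasticity = 2

Elasticity = (dY/dX) · (X/Y)

dY/dX = 52·X
At X = 35: dY/dX = 1820, Y = 31850

Elasticity = 1820 · (35 / 31850) = 2

Interpretation: for a small percentage change in X, the percentage change in Y is approximately 2.00 times as large.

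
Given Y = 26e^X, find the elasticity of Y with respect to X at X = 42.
Elasticity = 42

Elasticity = (dY/dX) · (X/Y)

dY/dX = 26·e^X
At X = 42: dY/dX = 26·e^42, Y = 26·e^42

Elasticity = (26·e^42) · (42 / (26·e^42)) = 42

Interpretation: for a small percentage change in X, the percentage change in Y is approximately 42.00 times as large.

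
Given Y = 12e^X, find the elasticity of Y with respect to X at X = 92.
Elasticity = 92

Elasticity = (dY/dX) · (X/Y)

dY/dX = 12·e^X
At X = 92: dY/dX = 12·e^92, Y = 12·e^92

Elasticity = (12·e^92) · (92 / (12·e^92)) = 92

Interpretation: for a small percentage change in X, the percentage change in Y is approximately 92.00 times as large.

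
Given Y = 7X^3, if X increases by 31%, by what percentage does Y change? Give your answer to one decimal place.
124.8%

For Y = 7X^3:
If X → X(1 + 0.31)
Then Y → Y · (1 + 0.31)^3
     ≈ Y · 2.2481

Percentage change = ((1 + 0.31)^3 − 1) × 100% ≈ 124.8%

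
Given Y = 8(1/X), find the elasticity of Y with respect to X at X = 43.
Elasticity = -1

Elasticity = (dY/dX) · (X/Y)

dY/dX = -8/X²
At X = 43: dY/dX = -8/1849, Y = 8/43

Elasticity = (-8/1849) · (43 / (8/43)) = -1

Interpretation: for a small percentage change in X, the percentage change in Y is approximately -1.00 times as large.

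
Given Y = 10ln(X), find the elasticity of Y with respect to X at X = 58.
Elasticity = 1/ln(58) ≈ 0.2463

Elasticity = (dY/dX) · (X/Y)

dY/dX = 10/X
At X = 58: dY/dX = 5/29, Y = 10·ln(58)

Elasticity = (5/29) · (58 / (10·ln(58))) = 1/ln(58) ≈ 0.2463

Interpretation: for a small percentage change in X, the percentage change in Y is approximately 0.25 times as large.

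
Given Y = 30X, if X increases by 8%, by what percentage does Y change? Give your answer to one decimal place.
8.0%

For Y = 30X:
If X → X(1 + 0.08)
Then Y → Y · (1 + 0.08)^1
     = Y · 1.0800

Percentage change = ((1 + 0.08)^1 − 1) × 100% = 8.0%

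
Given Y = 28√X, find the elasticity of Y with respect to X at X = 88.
Elasticity = 1/2

Elasticity = (dY/dX) · (X/Y)

dY/dX = 14/√X
At X = 88: dY/dX = 7·√22/22, Y = 56·√22

Elasticity = (7·√22/22) · (88 / (56·√22)) = 1/2

Interpretation: for a small percentage change in X, the percentage change in Y is approximately 0.50 times as large.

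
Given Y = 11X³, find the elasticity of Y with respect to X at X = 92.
Elasticity = 3

Elasticity = (dY/dX) · (X/Y)

dY/dX = 33·X²
At X = 92: dY/dX = 279312, Y = 8565568

Elasticity = 279312 · (92 / 8565568) = 3

Interpretation: for a small percentage change in X, the percentage change in Y is approximately 3.00 times as large.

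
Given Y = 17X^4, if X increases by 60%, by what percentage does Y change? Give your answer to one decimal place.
555.4%

For Y = 17X^4:
If X → X(1 + 0.6)
Then Y → Y · (1 + 0.6)^4
     = Y · 6.5536

Percentage change = ((1 + 0.6)^4 − 1) × 100% ≈ 555.4%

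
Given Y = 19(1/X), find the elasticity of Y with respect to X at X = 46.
Elasticity = -1

Elasticity = (dY/dX) · (X/Y)

dY/dX = -19/X²
At X = 46: dY/dX = -19/2116, Y = 19/46

Elasticity = (-19/2116) · (46 / (19/46)) = -1

Interpretation: for a small percentage change in X, the percentage change in Y is approximately -1.00 times as large.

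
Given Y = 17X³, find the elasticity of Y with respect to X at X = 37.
Elasticity = 3

Elasticity = (dY/dX) · (X/Y)

dY/dX = 51·X²
At X = 37: dY/dX = 69819, Y = 861101

Elasticity = 69819 · (37 / 861101) = 3

Interpretation: for a small percentage change in X, the percentage change in Y is approximately 3.00 times as large.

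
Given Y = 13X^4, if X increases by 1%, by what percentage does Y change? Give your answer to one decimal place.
4.1%

For Y = 13X^4:
If X → X(1 + 0.01)
Then Y → Y · (1 + 0.01)^4
     ≈ Y · 1.0406

Percentage change = ((1 + 0.01)^4 − 1) × 100% ≈ 4.1%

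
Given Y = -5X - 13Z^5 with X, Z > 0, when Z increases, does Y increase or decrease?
Y decreases

Taking the partial derivative:
∂Y/∂Z = -65Z^4

∂Y/∂Z = -65Z^4 < 0 (assuming positive values)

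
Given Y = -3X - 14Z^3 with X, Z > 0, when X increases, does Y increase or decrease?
Y decreases

Taking the partial derivative:
∂Y/∂X = -3

∂Y/∂X = -3 < 0 (assuming positive values)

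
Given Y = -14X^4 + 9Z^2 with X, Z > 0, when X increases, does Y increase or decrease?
Y decreases

Taking the partial derivative:
∂Y/∂X = -56X^3

∂Y/∂X = -56X^3 < 0 (assuming positive values)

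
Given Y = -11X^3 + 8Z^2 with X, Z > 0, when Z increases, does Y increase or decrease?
Y increases

Taking the partial derivative:
∂Y/∂Z = 16Z

∂Y/∂Z = 16Z > 0 (assuming positive values)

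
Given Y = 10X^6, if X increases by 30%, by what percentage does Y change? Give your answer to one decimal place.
382.7%

For Y = 10X^6:
If X → X(1 + 0.3)
Then Y → Y · (1 + 0.3)^6
     ≈ Y · 4.8268

Percentage change = ((1 + 0.3)^6 − 1) × 100% ≈ 382.7%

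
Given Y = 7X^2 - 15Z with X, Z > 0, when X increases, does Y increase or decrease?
Y increases

Taking the partial derivative:
∂Y/∂X = 14X

∂Y/∂X = 14X > 0 (assuming positive values)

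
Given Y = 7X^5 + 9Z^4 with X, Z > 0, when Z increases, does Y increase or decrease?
Y increases

Taking the partial derivative:
∂Y/∂Z = 36Z^3

∂Y/∂Z = 36Z^3 > 0 (assuming positive values)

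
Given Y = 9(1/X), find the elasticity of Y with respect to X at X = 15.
Elasticity = -1

Elasticity = (dY/dX) · (X/Y)

dY/dX = -9/X²
At X = 15: dY/dX = -1/25, Y = 3/5

Elasticity = (-1/25) · (15 / (3/5)) = -1

Interpretation: for a small percentage change in X, the percentage change in Y is approximately -1.00 times as large.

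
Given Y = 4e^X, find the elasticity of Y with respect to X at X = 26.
Elasticity = 26

Elasticity = (dY/dX) · (X/Y)

dY/dX = 4·e^X
At X = 26: dY/dX = 4·e^26, Y = 4·e^26

Elasticity = (4·e^26) · (26 / (4·e^26)) = 26

Interpretation: for a small percentage change in X, the percentage change in Y is approximately 26.00 times as large.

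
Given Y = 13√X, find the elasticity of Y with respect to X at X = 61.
Elasticity = 1/2

Elasticity = (dY/dX) · (X/Y)

dY/dX = 13/(2·√X)
At X = 61: dY/dX = 13·√61/122, Y = 13·√61

Elasticity = (13·√61/122) · (61 / (13·√61)) = 1/2

Interpretation: for a small percentage change in X, the percentage change in Y is approximately 0.50 times as large.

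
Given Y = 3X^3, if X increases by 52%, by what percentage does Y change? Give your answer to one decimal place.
251.2%

For Y = 3X^3:
If X → X(1 + 0.52)
Then Y → Y · (1 + 0.52)^3
     ≈ Y · 3.5118

Percentage change = ((1 + 0.52)^3 − 1) × 100% ≈ 251.2%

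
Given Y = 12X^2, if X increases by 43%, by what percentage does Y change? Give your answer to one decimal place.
104.5%

For Y = 12X^2:
If X → X(1 + 0.43)
Then Y → Y · (1 + 0.43)^2
     = Y · 2.0449

Percentage change = ((1 + 0.43)^2 − 1) × 100% ≈ 104.5%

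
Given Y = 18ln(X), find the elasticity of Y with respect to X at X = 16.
Elasticity = 1/ln(16) ≈ 0.3607

Elasticity = (dY/dX) · (X/Y)

dY/dX = 18/X
At X = 16: dY/dX = 9/8, Y = 18·ln(16)

Elasticity = (9/8) · (16 / (18·ln(16))) = 1/ln(16) ≈ 0.3607

Interpretation: for a small percentage change in X, the percentage change in Y is approximately 0.36 times as large.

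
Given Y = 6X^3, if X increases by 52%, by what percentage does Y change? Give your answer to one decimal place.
251.2%

For Y = 6X^3:
If X → X(1 + 0.52)
Then Y → Y · (1 + 0.52)^3
     ≈ Y · 3.5118

Percentage change = ((1 + 0.52)^3 − 1) × 100% ≈ 251.2%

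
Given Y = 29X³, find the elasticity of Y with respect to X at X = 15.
Elasticity = 3

Elasticity = (dY/dX) · (X/Y)

dY/dX = 87·X²
At X = 15: dY/dX = 19575, Y = 97875

Elasticity = 19575 · (15 / 97875) = 3

Interpretation: for a small percentage change in X, the percentage change in Y is approximately 3.00 times as large.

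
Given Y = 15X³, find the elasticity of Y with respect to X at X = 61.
Elasticity = 3

Elasticity = (dY/dX) · (X/Y)

dY/dX = 45·X²
At X = 61: dY/dX = 167445, Y = 3404715

Elasticity = 167445 · (61 / 3404715) = 3

Interpretation: for a small percentage change in X, the percentage change in Y is approximately 3.00 times as large.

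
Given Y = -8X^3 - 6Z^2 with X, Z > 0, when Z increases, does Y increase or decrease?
Y decreases

Taking the partial derivative:
∂Y/∂Z = -12Z

∂Y/∂Z = -12Z < 0 (assuming positive values)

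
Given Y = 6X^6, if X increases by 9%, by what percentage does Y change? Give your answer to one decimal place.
67.7%

For Y = 6X^6:
If X → X(1 + 0.09)
Then Y → Y · (1 + 0.09)^6
     ≈ Y · 1.6771

Percentage change = ((1 + 0.09)^6 − 1) × 100% ≈ 67.7%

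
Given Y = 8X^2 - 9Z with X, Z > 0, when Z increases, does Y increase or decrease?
Y decreases

Taking the partial derivative:
∂Y/∂Z = -9

∂Y/∂Z = -9 < 0 (assuming positive values)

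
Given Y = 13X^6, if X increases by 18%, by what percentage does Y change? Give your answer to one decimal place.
170.0%

For Y = 13X^6:
If X → X(1 + 0.18)
Then Y → Y · (1 + 0.18)^6
     ≈ Y · 2.6996

Percentage change = ((1 + 0.18)^6 − 1) × 100% ≈ 170.0%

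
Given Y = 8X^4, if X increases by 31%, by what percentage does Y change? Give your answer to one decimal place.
194.5%

For Y = 8X^4:
If X → X(1 + 0.31)
Then Y → Y · (1 + 0.31)^4
     ≈ Y · 2.9450

Percentage change = ((1 + 0.31)^4 − 1) × 100% ≈ 194.5%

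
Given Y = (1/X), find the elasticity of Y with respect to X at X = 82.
Elasticity = -1

Elasticity = (dY/dX) · (X/Y)

dY/dX = -1/X²
At X = 82: dY/dX = -1/6724, Y = 1/82

Elasticity = (-1/6724) · (82 / (1/82)) = -1

Interpretation: for a small percentage change in X, the percentage change in Y is approximately -1.00 times as large.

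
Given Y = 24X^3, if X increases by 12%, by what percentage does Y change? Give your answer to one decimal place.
40.5%

For Y = 24X^3:
If X → X(1 + 0.12)
Then Y → Y · (1 + 0.12)^3
     ≈ Y · 1.4049

Percentage change = ((1 + 0.12)^3 − 1) × 100% ≈ 40.5%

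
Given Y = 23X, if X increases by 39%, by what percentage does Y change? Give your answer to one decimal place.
39.0%

For Y = 23X:
If X → X(1 + 0.39)
Then Y → Y · (1 + 0.39)^1
     = Y · 1.3900

Percentage change = ((1 + 0.39)^1 − 1) × 100% = 39.0%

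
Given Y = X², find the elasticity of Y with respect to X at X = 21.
Elasticity = 2

Elasticity = (dY/dX) · (X/Y)

dY/dX = 2·X
At X = 21: dY/dX = 42, Y = 441

Elasticity = 42 · (21 / 441) = 2

Interpretation: for a small percentage change in X, the percentage change in Y is approximately 2.00 times as large.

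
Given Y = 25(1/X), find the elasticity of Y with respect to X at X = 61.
Elasticity = -1

Elasticity = (dY/dX) · (X/Y)

dY/dX = -25/X²
At X = 61: dY/dX = -25/3721, Y = 25/61

Elasticity = (-25/3721) · (61 / (25/61)) = -1

Interpretation: for a small percentage change in X, the percentage change in Y is approximately -1.00 times as large.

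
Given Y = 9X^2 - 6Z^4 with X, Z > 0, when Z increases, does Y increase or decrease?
Y decreases

Taking the partial derivative:
∂Y/∂Z = -24Z^3

∂Y/∂Z = -24Z^3 < 0 (assuming positive values)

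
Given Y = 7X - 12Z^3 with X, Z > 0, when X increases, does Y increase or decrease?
Y increases

Taking the partial derivative:
∂Y/∂X = 7

∂Y/∂X = 7 > 0 (assuming positive values)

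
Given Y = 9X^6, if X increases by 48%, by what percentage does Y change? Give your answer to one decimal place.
950.9%

For Y = 9X^6:
If X → X(1 + 0.48)
Then Y → Y · (1 + 0.48)^6
     ≈ Y · 10.5092

Percentage change = ((1 + 0.48)^6 − 1) × 100% ≈ 950.9%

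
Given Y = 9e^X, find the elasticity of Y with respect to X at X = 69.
Elasticity = 69

Elasticity = (dY/dX) · (X/Y)

dY/dX = 9·e^X
At X = 69: dY/dX = 9·e^69, Y = 9·e^69

Elasticity = (9·e^69) · (69 / (9·e^69)) = 69

Interpretation: for a small percentage change in X, the percentage change in Y is approximately 69.00 times as large.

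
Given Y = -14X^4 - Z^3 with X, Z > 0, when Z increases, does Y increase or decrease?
Y decreases

Taking the partial derivative:
∂Y/∂Z = -3Z^2

∂Y/∂Z = -3Z^2 < 0 (assuming positive values)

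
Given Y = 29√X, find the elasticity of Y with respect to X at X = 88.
Elasticity = 1/2

Elasticity = (dY/dX) · (X/Y)

dY/dX = 29/(2·√X)
At X = 88: dY/dX = 29·√22/88, Y = 58·√22

Elasticity = (29·√22/88) · (88 / (58·√22)) = 1/2

Interpretation: for a small percentage change in X, the percentage change in Y is approximately 0.50 times as large.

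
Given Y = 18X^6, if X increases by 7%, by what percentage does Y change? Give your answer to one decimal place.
50.1%

For Y = 18X^6:
If X → X(1 + 0.07)
Then Y → Y · (1 + 0.07)^6
     ≈ Y · 1.5007

Percentage change = ((1 + 0.07)^6 − 1) × 100% ≈ 50.1%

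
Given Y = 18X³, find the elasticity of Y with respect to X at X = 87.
Elasticity = 3

Elasticity = (dY/dX) · (X/Y)

dY/dX = 54·X²
At X = 87: dY/dX = 408726, Y = 11853054

Elasticity = 408726 · (87 / 11853054) = 3

Interpretation: for a small percentage change in X, the percentage change in Y is approximately 3.00 times as large.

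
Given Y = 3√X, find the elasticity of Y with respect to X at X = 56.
Elasticity = 1/2

Elasticity = (dY/dX) · (X/Y)

dY/dX = 3/(2·√X)
At X = 56: dY/dX = 3·√14/56, Y = 6·√14

Elasticity = (3·√14/56) · (56 / (6·√14)) = 1/2

Interpretation: for a small percentage change in X, the percentage change in Y is approximately 0.50 times as large.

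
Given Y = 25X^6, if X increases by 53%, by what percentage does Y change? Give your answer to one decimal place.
1182.8%

For Y = 25X^6:
If X → X(1 + 0.53)
Then Y → Y · (1 + 0.53)^6
     ≈ Y · 12.8277

Percentage change = ((1 + 0.53)^6 − 1) × 100% ≈ 1182.8%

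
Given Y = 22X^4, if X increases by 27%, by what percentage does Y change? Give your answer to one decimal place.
160.1%

For Y = 22X^4:
If X → X(1 + 0.27)
Then Y → Y · (1 + 0.27)^4
     ≈ Y · 2.6014

Percentage change = ((1 + 0.27)^4 − 1) × 100% ≈ 160.1%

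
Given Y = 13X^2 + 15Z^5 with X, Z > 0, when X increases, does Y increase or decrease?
Y increases

Taking the partial derivative:
∂Y/∂X = 26X

∂Y/∂X = 26X > 0 (assuming positive values)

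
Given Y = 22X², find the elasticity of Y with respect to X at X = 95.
Elasticity = 2

Elasticity = (dY/dX) · (X/Y)

dY/dX = 44·X
At X = 95: dY/dX = 4180, Y = 198550

Elasticity = 4180 · (95 / 198550) = 2

Interpretation: for a small percentage change in X, the percentage change in Y is approximately 2.00 times as large.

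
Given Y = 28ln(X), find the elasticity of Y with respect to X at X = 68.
Elasticity = 1/ln(68) ≈ 0.2370

Elasticity = (dY/dX) · (X/Y)

dY/dX = 28/X
At X = 68: dY/dX = 7/17, Y = 28·ln(68)

Elasticity = (7/17) · (68 / (28·ln(68))) = 1/ln(68) ≈ 0.2370

Interpretation: for a small percentage change in X, the percentage change in Y is approximately 0.24 times as large.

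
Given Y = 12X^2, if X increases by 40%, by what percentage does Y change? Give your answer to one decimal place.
96.0%

For Y = 12X^2:
If X → X(1 + 0.4)
Then Y → Y · (1 + 0.4)^2
     = Y · 1.9600

Percentage change = ((1 + 0.4)^2 − 1) × 100% = 96.0%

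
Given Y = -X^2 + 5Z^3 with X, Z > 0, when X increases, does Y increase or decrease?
Y decreases

Taking the partial derivative:
∂Y/∂X = -2X

∂Y/∂X = -2X < 0 (assuming positive values)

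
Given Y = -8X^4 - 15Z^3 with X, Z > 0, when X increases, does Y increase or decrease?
Y decreases

Taking the partial derivative:
∂Y/∂X = -32X^3

∂Y/∂X = -32X^3 < 0 (assuming positive values)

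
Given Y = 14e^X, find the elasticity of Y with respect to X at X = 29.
Elasticity = 29

Elasticity = (dY/dX) · (X/Y)

dY/dX = 14·e^X
At X = 29: dY/dX = 14·e^29, Y = 14·e^29

Elasticity = (14·e^29) · (29 / (14·e^29)) = 29

Interpretation: for a small percentage change in X, the percentage change in Y is approximately 29.00 times as large.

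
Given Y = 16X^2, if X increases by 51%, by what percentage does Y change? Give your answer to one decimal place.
128.0%

For Y = 16X^2:
If X → X(1 + 0.51)
Then Y → Y · (1 + 0.51)^2
     = Y · 2.2801

Percentage change = ((1 + 0.51)^2 − 1) × 100% ≈ 128.0%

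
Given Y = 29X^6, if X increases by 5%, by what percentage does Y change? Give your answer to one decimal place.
34.0%

For Y = 29X^6:
If X → X(1 + 0.05)
Then Y → Y · (1 + 0.05)^6
     ≈ Y · 1.3401

Percentage change = ((1 + 0.05)^6 − 1) × 100% ≈ 34.0%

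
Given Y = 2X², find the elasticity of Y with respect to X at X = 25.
Elasticity = 2

Elasticity = (dY/dX) · (X/Y)

dY/dX = 4·X
At X = 25: dY/dX = 100, Y = 1250

Elasticity = 100 · (25 / 1250) = 2

Interpretation: for a small percentage change in X, the percentage change in Y is approximately 2.00 times as large.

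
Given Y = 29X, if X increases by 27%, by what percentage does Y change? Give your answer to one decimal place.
27.0%

For Y = 29X:
If X → X(1 + 0.27)
Then Y → Y · (1 + 0.27)^1
     = Y · 1.2700

Percentage change = ((1 + 0.27)^1 − 1) × 100% = 27.0%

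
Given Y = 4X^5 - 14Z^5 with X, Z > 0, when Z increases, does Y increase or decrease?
Y decreases

Taking the partial derivative:
∂Y/∂Z = -70Z^4

∂Y/∂Z = -70Z^4 < 0 (assuming positive values)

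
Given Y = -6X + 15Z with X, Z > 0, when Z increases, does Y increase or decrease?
Y increases

Taking the partial derivative:
∂Y/∂Z = 15

∂Y/∂Z = 15 > 0 (assuming positive values)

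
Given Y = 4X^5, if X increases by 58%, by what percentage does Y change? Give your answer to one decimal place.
884.7%

For Y = 4X^5:
If X → X(1 + 0.58)
Then Y → Y · (1 + 0.58)^5
     ≈ Y · 9.8466

Percentage change = ((1 + 0.58)^5 − 1) × 100% ≈ 884.7%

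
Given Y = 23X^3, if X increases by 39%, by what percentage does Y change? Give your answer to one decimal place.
168.6%

For Y = 23X^3:
If X → X(1 + 0.39)
Then Y → Y · (1 + 0.39)^3
     ≈ Y · 2.6856

Percentage change = ((1 + 0.39)^3 − 1) × 100% ≈ 168.6%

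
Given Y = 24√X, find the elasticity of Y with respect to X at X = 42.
Elasticity = 1/2

Elasticity = (dY/dX) · (X/Y)

dY/dX = 12/√X
At X = 42: dY/dX = 2·√42/7, Y = 24·√42

Elasticity = (2·√42/7) · (42 / (24·√42)) = 1/2

Interpretation: for a small percentage change in X, the percentage change in Y is approximately 0.50 times as large.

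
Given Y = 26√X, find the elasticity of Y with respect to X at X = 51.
Elasticity = 1/2

Elasticity = (dY/dX) · (X/Y)

dY/dX = 13/√X
At X = 51: dY/dX = 13·√51/51, Y = 26·√51

Elasticity = (13·√51/51) · (51 / (26·√51)) = 1/2

Interpretation: for a small percentage change in X, the percentage change in Y is approximately 0.50 times as large.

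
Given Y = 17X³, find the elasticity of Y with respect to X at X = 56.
Elasticity = 3

Elasticity = (dY/dX) · (X/Y)

dY/dX = 51·X²
At X = 56: dY/dX = 159936, Y = 2985472

Elasticity = 159936 · (56 / 2985472) = 3

Interpretation: for a small percentage change in X, the percentage change in Y is approximately 3.00 times as large.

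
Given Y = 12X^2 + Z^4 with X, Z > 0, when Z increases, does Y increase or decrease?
Y increases

Taking the partial derivative:
∂Y/∂Z = 4Z^3

∂Y/∂Z = 4Z^3 > 0 (assuming positive values)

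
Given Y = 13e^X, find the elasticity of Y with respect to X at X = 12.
Elasticity = 12

Elasticity = (dY/dX) · (X/Y)

dY/dX = 13·e^X
At X = 12: dY/dX = 13·e^12, Y = 13·e^12

Elasticity = (13·e^12) · (12 / (13·e^12)) = 12

Interpretation: for a small percentage change in X, the percentage change in Y is approximately 12.00 times as large.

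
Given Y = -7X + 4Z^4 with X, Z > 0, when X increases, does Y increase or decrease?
Y decreases

Taking the partial derivative:
∂Y/∂X = -7

∂Y/∂X = -7 < 0 (assuming positive values)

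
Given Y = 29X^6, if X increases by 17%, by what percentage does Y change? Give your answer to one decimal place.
156.5%

For Y = 29X^6:
If X → X(1 + 0.17)
Then Y → Y · (1 + 0.17)^6
     ≈ Y · 2.5652

Percentage change = ((1 + 0.17)^6 − 1) × 100% ≈ 156.5%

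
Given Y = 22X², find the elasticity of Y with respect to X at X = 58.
Elasticity = 2

Elasticity = (dY/dX) · (X/Y)

dY/dX = 44·X
At X = 58: dY/dX = 2552, Y = 74008

Elasticity = 2552 · (58 / 74008) = 2

Interpretation: for a small percentage change in X, the percentage change in Y is approximately 2.00 times as large.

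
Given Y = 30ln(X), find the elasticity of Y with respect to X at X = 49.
Elasticity = 1/ln(49) ≈ 0.2569

Elasticity = (dY/dX) · (X/Y)

dY/dX = 30/X
At X = 49: dY/dX = 30/49, Y = 30·ln(49)

Elasticity = (30/49) · (49 / (30·ln(49))) = 1/ln(49) ≈ 0.2569

Interpretation: for a small percentage change in X, the percentage change in Y is approximately 0.26 times as large.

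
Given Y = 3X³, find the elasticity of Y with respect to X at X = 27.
Elasticity = 3

Elasticity = (dY/dX) · (X/Y)

dY/dX = 9·X²
At X = 27: dY/dX = 6561, Y = 59049

Elasticity = 6561 · (27 / 59049) = 3

Interpretation: for a small percentage change in X, the percentage change in Y is approximately 3.00 times as large.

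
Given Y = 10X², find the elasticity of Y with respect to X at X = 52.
Elasticity = 2

Elasticity = (dY/dX) · (X/Y)

dY/dX = 20·X
At X = 52: dY/dX = 1040, Y = 27040

Elasticity = 1040 · (52 / 27040) = 2

Interpretation: for a small percentage change in X, the percentage change in Y is approximately 2.00 times as large.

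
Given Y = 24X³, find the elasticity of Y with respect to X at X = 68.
Elasticity = 3

Elasticity = (dY/dX) · (X/Y)

dY/dX = 72·X²
At X = 68: dY/dX = 332928, Y = 7546368

Elasticity = 332928 · (68 / 7546368) = 3

Interpretation: for a small percentage change in X, the percentage change in Y is approximately 3.00 times as large.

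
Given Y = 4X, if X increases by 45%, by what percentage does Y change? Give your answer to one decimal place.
45.0%

For Y = 4X:
If X → X(1 + 0.45)
Then Y → Y · (1 + 0.45)^1
     = Y · 1.4500

Percentage change = ((1 + 0.45)^1 − 1) × 100% = 45.0%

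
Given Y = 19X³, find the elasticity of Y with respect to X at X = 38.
Elasticity = 3

Elasticity = (dY/dX) · (X/Y)

dY/dX = 57·X²
At X = 38: dY/dX = 82308, Y = 1042568

Elasticity = 82308 · (38 / 1042568) = 3

Interpretation: for a small percentage change in X, the percentage change in Y is approximately 3.00 times as large.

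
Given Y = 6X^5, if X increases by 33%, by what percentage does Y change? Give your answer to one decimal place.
316.2%

For Y = 6X^5:
If X → X(1 + 0.33)
Then Y → Y · (1 + 0.33)^5
     ≈ Y · 4.1616

Percentage change = ((1 + 0.33)^5 − 1) × 100% ≈ 316.2%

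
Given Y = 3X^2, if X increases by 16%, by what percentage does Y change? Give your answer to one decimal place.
34.6%

For Y = 3X^2:
If X → X(1 + 0.16)
Then Y → Y · (1 + 0.16)^2
     = Y · 1.3456

Percentage change = ((1 + 0.16)^2 − 1) × 100% ≈ 34.6%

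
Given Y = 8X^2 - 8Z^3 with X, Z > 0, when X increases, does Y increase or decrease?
Y increases

Taking the partial derivative:
∂Y/∂X = 16X

∂Y/∂X = 16X > 0 (assuming positive values)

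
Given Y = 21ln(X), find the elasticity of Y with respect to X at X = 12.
Elasticity = 1/ln(12) ≈ 0.4024

Elasticity = (dY/dX) · (X/Y)

dY/dX = 21/X
At X = 12: dY/dX = 7/4, Y = 21·ln(12)

Elasticity = (7/4) · (12 / (21·ln(12))) = 1/ln(12) ≈ 0.4024

Interpretation: for a small percentage change in X, the percentage change in Y is approximately 0.40 times as large.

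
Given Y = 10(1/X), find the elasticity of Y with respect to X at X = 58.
Elasticity = -1

Elasticity = (dY/dX) · (X/Y)

dY/dX = -10/X²
At X = 58: dY/dX = -5/1682, Y = 5/29

Elasticity = (-5/1682) · (58 / (5/29)) = -1

Interpretation: for a small percentage change in X, the percentage change in Y is approximately -1.00 times as large.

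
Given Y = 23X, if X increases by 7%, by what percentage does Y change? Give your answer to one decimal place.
7.0%

For Y = 23X:
If X → X(1 + 0.07)
Then Y → Y · (1 + 0.07)^1
     = Y · 1.0700

Percentage change = ((1 + 0.07)^1 − 1) × 100% = 7.0%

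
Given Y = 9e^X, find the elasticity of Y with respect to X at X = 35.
Elasticity = 35

Elasticity = (dY/dX) · (X/Y)

dY/dX = 9·e^X
At X = 35: dY/dX = 9·e^35, Y = 9·e^35

Elasticity = (9·e^35) · (35 / (9·e^35)) = 35

Interpretation: for a small percentage change in X, the percentage change in Y is approximately 35.00 times as large.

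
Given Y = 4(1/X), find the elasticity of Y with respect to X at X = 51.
Elasticity = -1

Elasticity = (dY/dX) · (X/Y)

dY/dX = -4/X²
At X = 51: dY/dX = -4/2601, Y = 4/51

Elasticity = (-4/2601) · (51 / (4/51)) = -1

Interpretation: for a small percentage change in X, the percentage change in Y is approximately -1.00 times as large.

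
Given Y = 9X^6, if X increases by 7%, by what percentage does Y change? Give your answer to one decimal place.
50.1%

For Y = 9X^6:
If X → X(1 + 0.07)
Then Y → Y · (1 + 0.07)^6
     ≈ Y · 1.5007

Percentage change = ((1 + 0.07)^6 − 1) × 100% ≈ 50.1%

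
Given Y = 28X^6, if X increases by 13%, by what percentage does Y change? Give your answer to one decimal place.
108.2%

For Y = 28X^6:
If X → X(1 + 0.13)
Then Y → Y · (1 + 0.13)^6
     ≈ Y · 2.0820

Percentage change = ((1 + 0.13)^6 − 1) × 100% ≈ 108.2%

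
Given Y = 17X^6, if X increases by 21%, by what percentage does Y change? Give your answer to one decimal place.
213.8%

For Y = 17X^6:
If X → X(1 + 0.21)
Then Y → Y · (1 + 0.21)^6
     ≈ Y · 3.1384

Percentage change = ((1 + 0.21)^6 − 1) × 100% ≈ 213.8%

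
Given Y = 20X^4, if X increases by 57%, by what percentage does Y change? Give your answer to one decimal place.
507.6%

For Y = 20X^4:
If X → X(1 + 0.57)
Then Y → Y · (1 + 0.57)^4
     ≈ Y · 6.0757

Percentage change = ((1 + 0.57)^4 − 1) × 100% ≈ 507.6%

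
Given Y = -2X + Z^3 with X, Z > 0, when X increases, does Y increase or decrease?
Y decreases

Taking the partial derivative:
∂Y/∂X = -2

∂Y/∂X = -2 < 0 (assuming positive values)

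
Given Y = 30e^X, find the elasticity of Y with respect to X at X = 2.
Elasticity = 2

Elasticity = (dY/dX) · (X/Y)

dY/dX = 30·e^X
At X = 2: dY/dX = 30·e^2, Y = 30·e^2

Elasticity = (30·e^2) · (2 / (30·e^2)) = 2

Interpretation: for a small percentage change in X, the percentage change in Y is approximately 2.00 times as large.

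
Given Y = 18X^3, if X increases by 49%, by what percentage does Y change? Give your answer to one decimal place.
230.8%

For Y = 18X^3:
If X → X(1 + 0.49)
Then Y → Y · (1 + 0.49)^3
     ≈ Y · 3.3079

Percentage change = ((1 + 0.49)^3 − 1) × 100% ≈ 230.8%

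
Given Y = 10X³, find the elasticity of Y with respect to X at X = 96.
Elasticity = 3

Elasticity = (dY/dX) · (X/Y)

dY/dX = 30·X²
At X = 96: dY/dX = 276480, Y = 8847360

Elasticity = 276480 · (96 / 8847360) = 3

Interpretation: for a small percentage change in X, the percentage change in Y is approximately 3.00 times as large.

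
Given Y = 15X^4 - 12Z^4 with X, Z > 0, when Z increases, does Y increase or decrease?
Y decreases

Taking the partial derivative:
∂Y/∂Z = -48Z^3

∂Y/∂Z = -48Z^3 < 0 (assuming positive values)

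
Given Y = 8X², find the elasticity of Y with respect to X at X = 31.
Elasticity = 2

Elasticity = (dY/dX) · (X/Y)

dY/dX = 16·X
At X = 31: dY/dX = 496, Y = 7688

Elasticity = 496 · (31 / 7688) = 2

Interpretation: for a small percentage change in X, the percentage change in Y is approximately 2.00 times as large.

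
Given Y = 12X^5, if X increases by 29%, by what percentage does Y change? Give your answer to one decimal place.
257.2%

For Y = 12X^5:
If X → X(1 + 0.29)
Then Y → Y · (1 + 0.29)^5
     ≈ Y · 3.5723

Percentage change = ((1 + 0.29)^5 − 1) × 100% ≈ 257.2%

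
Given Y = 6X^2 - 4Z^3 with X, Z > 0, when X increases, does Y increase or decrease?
Y increases

Taking the partial derivative:
∂Y/∂X = 12X

∂Y/∂X = 12X > 0 (assuming positive values)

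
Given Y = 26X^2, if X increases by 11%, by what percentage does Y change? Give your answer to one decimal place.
23.2%

For Y = 26X^2:
If X → X(1 + 0.11)
Then Y → Y · (1 + 0.11)^2
     = Y · 1.2321

Percentage change = ((1 + 0.11)^2 − 1) × 100% ≈ 23.2%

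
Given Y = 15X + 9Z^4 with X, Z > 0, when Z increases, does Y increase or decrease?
Y increases

Taking the partial derivative:
∂Y/∂Z = 36Z^3

∂Y/∂Z = 36Z^3 > 0 (assuming positive values)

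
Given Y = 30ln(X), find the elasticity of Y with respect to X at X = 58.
Elasticity = 1/ln(58) ≈ 0.2463

Elasticity = (dY/dX) · (X/Y)

dY/dX = 30/X
At X = 58: dY/dX = 15/29, Y = 30·ln(58)

Elasticity = (15/29) · (58 / (30·ln(58))) = 1/ln(58) ≈ 0.2463

Interpretation: for a small percentage change in X, the percentage change in Y is approximately 0.25 times as large.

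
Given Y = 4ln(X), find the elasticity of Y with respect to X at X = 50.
Elasticity = 1/ln(50) ≈ 0.2556

Elasticity = (dY/dX) · (X/Y)

dY/dX = 4/X
At X = 50: dY/dX = 2/25, Y = 4·ln(50)

Elasticity = (2/25) · (50 / (4·ln(50))) = 1/ln(50) ≈ 0.2556

Interpretation: for a small percentage change in X, the percentage change in Y is approximately 0.26 times as large.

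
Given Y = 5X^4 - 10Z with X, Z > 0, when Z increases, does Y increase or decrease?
Y decreases

Taking the partial derivative:
∂Y/∂Z = -10

∂Y/∂Z = -10 < 0 (assuming positive values)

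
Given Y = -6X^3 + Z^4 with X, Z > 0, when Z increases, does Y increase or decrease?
Y increases

Taking the partial derivative:
∂Y/∂Z = 4Z^3

∂Y/∂Z = 4Z^3 > 0 (assuming positive values)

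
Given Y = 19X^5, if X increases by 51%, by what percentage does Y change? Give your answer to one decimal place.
685.0%

For Y = 19X^5:
If X → X(1 + 0.51)
Then Y → Y · (1 + 0.51)^5
     ≈ Y · 7.8503

Percentage change = ((1 + 0.51)^5 − 1) × 100% ≈ 685.0%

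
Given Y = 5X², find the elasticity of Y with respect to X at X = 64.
Elasticity = 2

Elasticity = (dY/dX) · (X/Y)

dY/dX = 10·X
At X = 64: dY/dX = 640, Y = 20480

Elasticity = 640 · (64 / 20480) = 2

Interpretation: for a small percentage change in X, the percentage change in Y is approximately 2.00 times as large.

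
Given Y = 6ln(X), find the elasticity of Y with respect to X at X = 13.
Elasticity = 1/ln(13) ≈ 0.3899

Elasticity = (dY/dX) · (X/Y)

dY/dX = 6/X
At X = 13: dY/dX = 6/13, Y = 6·ln(13)

Elasticity = (6/13) · (13 / (6·ln(13))) = 1/ln(13) ≈ 0.3899

Interpretation: for a small percentage change in X, the percentage change in Y is approximately 0.39 times as large.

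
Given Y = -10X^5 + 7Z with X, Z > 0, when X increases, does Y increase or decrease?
Y decreases

Taking the partial derivative:
∂Y/∂X = -50X^4

∂Y/∂X = -50X^4 < 0 (assuming positive values)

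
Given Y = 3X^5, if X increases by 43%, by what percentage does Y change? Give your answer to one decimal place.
498.0%

For Y = 3X^5:
If X → X(1 + 0.43)
Then Y → Y · (1 + 0.43)^5
     ≈ Y · 5.9797

Percentage change = ((1 + 0.43)^5 − 1) × 100% ≈ 498.0%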